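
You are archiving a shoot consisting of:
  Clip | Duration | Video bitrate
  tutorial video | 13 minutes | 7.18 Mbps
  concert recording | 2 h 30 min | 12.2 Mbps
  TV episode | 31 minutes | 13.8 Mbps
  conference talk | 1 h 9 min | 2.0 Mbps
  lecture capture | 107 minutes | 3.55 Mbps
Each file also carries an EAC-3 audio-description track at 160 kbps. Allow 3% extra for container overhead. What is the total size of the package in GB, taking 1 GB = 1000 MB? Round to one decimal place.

22.6 GB

Audio: 160 kbps = 0.160 Mbps.
tutorial video: 7.340 Mbps × 780 s × 1.03 = 5897.0 Mb
concert recording: 12.360 Mbps × 9000 s × 1.03 = 114577.2 Mb
TV episode: 13.960 Mbps × 1860 s × 1.03 = 26744.6 Mb
conference talk: 2.160 Mbps × 4140 s × 1.03 = 9210.7 Mb
lecture capture: 3.710 Mbps × 6420 s × 1.03 = 24532.7 Mb
Total: 180962.1 Mb = 22620.3 MB.
= 22.62 GB.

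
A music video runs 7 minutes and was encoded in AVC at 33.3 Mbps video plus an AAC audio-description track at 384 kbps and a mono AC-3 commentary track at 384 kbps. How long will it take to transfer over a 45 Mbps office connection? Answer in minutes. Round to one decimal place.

7 min = 420 s
Audio total: 384 + 384 = 768 kbps = 0.768 Mbps.
Total bitrate: 34.068 Mbps.
File: 34.068 Mbps × 420 s = 14308.6 Mb.
At 45 Mbps: 14308.6 / 45 = 318.0 s ≈ 5.3 minutes.

5.3 minutes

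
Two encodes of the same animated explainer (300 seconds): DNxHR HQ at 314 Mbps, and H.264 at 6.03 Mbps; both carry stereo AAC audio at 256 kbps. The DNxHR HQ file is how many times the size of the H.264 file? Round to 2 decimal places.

49.99

Audio: 256 kbps = 0.256 Mbps.
DNxHR HQ: 314.256 Mbps × 300 s = 94276.8 Mb = 10.975 GiB.
H.264: 6.286 Mbps × 300 s = 1885.8 Mb = 0.220 GiB.
Ratio: 10.975 / 0.220 = 49.993.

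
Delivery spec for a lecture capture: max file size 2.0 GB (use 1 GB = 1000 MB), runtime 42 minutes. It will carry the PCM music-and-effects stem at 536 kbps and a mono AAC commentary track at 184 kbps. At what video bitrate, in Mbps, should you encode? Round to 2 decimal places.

Budget: 2.0 GB = 16000.0 Mb.
42 min = 2520 s
Total bitrate budget: 16000.0 Mb / 2520 s = 6.349 Mbps.
Audio total: 536 + 184 = 720 kbps = 0.720 Mbps.
Video: 6.349 − 0.720 = 5.629 Mbps.

5.63 Mbps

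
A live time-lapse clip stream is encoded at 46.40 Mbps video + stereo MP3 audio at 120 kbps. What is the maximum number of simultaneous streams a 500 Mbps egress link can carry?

10

Audio: 120 kbps = 0.120 Mbps.
Per-viewer media rate: 46.520 Mbps.
500 Mbps = 500.0 Mbps; 500.0 / 46.520 = 10.75 → 10 viewers.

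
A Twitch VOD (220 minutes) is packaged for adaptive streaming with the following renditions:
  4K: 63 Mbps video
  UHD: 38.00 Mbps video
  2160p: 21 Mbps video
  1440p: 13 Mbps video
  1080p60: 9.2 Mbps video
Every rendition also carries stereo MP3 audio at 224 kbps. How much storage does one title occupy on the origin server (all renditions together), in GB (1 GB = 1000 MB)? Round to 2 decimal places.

220 min = 13200 s
Audio: 224 kbps = 0.224 Mbps.
Sum of rendition bitrates: (63+0.224) + (38.00+0.224) + (21+0.224) + (13+0.224) + (9.2+0.224) = 145.320 Mbps.
× 13200 s = 1,918,224 Mb = 239,778 MB = 239.8 GB.

239.78 GB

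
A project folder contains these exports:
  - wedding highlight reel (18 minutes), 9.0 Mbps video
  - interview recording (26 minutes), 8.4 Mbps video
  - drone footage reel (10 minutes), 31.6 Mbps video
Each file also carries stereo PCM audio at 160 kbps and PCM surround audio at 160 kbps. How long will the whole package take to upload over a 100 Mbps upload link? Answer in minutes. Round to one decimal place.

7.1 minutes

Audio total: 160 + 160 = 320 kbps = 0.320 Mbps.
wedding highlight reel: 9.320 Mbps × 1080 s = 10065.6 Mb
interview recording: 8.720 Mbps × 1560 s = 13603.2 Mb
drone footage reel: 31.920 Mbps × 600 s = 19152.0 Mb
Total: 42820.8 Mb = 5352.6 MB.
At 100 Mbps: 42820.8 / 100 = 428 s ≈ 7.14 minutes.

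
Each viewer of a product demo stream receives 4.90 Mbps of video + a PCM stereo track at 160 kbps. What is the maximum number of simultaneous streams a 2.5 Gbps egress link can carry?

Audio: 160 kbps = 0.160 Mbps.
Per-viewer media rate: 5.060 Mbps.
2.5 Gbps = 2,500 Mbps; 2,500 / 5.060 = 494.07 → 494 viewers.

494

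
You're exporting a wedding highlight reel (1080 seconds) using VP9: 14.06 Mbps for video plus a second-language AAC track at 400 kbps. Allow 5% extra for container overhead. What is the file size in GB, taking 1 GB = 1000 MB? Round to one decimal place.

Audio: 400 kbps = 0.400 Mbps.
Total bitrate: 14.06 + 0.400 = 14.460 Mbps.
Stream data: 14.460 Mbps × 1080 s = 15616.8 Mb.
With 5% container overhead: ×1.05.
16,398 Mb ÷ 8 = 2,050 MB → 2.050 GB.

2.0 GB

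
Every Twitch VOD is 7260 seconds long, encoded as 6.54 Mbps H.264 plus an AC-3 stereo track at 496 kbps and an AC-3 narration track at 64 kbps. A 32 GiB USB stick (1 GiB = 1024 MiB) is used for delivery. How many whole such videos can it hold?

Audio total: 496 + 64 = 560 kbps = 0.560 Mbps.
Total bitrate: 7.100 Mbps.
Per item: 7.100 Mbps × 7260 s = 51,546 Mb = 6,443 MB.
Capacity: 32 GiB = 274,878 Mb; 5.33 items → 5 complete.

5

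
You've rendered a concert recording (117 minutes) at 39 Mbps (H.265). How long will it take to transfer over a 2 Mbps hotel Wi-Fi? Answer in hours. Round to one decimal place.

38.0 hours

117 min = 7020 s
File: 39.000 Mbps × 7020 s = 273780.0 Mb.
At 2 Mbps: 273780.0 / 2 = 136890.0 s ≈ 38 hours.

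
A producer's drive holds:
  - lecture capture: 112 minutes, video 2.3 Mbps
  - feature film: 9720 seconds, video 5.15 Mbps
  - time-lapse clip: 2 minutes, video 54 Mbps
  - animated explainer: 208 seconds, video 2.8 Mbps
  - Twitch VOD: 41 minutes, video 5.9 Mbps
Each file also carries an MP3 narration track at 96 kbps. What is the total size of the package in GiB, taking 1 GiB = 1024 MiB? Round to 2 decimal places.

10.35 GiB

Audio: 96 kbps = 0.096 Mbps.
lecture capture: 2.396 Mbps × 6720 s = 16101.1 Mb
feature film: 5.246 Mbps × 9720 s = 50991.1 Mb
time-lapse clip: 54.096 Mbps × 120 s = 6491.5 Mb
animated explainer: 2.896 Mbps × 208 s = 602.4 Mb
Twitch VOD: 5.996 Mbps × 2460 s = 14750.2 Mb
Total: 88936.3 Mb = 11117.0 MB.
= 10.35 GiB.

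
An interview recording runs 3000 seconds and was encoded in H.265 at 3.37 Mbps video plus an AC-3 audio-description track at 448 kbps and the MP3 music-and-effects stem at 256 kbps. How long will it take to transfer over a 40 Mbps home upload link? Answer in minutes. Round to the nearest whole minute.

5 minutes

Audio total: 448 + 256 = 704 kbps = 0.704 Mbps.
Total bitrate: 4.074 Mbps.
File: 4.074 Mbps × 3000 s = 12222.0 Mb.
At 40 Mbps: 12222.0 / 40 = 305.6 s ≈ 5.09 minutes.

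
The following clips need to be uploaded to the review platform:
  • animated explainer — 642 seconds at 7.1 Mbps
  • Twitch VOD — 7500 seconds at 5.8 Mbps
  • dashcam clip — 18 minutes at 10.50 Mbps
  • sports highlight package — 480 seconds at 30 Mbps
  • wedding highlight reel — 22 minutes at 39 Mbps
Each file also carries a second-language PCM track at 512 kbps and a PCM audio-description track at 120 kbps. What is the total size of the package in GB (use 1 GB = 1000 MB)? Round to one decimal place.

Audio total: 512 + 120 = 632 kbps = 0.632 Mbps.
animated explainer: 7.732 Mbps × 642 s = 4963.9 Mb
Twitch VOD: 6.432 Mbps × 7500 s = 48240.0 Mb
dashcam clip: 11.132 Mbps × 1080 s = 12022.6 Mb
sports highlight package: 30.632 Mbps × 480 s = 14703.4 Mb
wedding highlight reel: 39.632 Mbps × 1320 s = 52314.2 Mb
Total: 132244.1 Mb = 16530.5 MB.
= 16.53 GB.

16.5 GB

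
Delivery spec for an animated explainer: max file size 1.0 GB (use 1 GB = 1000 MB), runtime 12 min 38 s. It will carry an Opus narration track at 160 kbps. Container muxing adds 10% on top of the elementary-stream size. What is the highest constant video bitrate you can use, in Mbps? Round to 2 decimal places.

9.43 Mbps

Budget: 1.0 GB = 8000.0 Mb.
Stream payload after overhead: 8000.0 / 1.10 = 7272.7 Mb.
12 min 38 s = 758 s
Total bitrate budget: 7272.7 Mb / 758 s = 9.595 Mbps.
Audio: 160 kbps = 0.160 Mbps.
Video: 9.595 − 0.160 = 9.435 Mbps.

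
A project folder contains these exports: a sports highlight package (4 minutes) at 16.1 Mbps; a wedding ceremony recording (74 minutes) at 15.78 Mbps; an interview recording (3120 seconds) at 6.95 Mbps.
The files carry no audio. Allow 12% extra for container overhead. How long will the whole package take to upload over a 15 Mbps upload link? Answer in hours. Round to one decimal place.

sports highlight package: 16.100 Mbps × 240 s × 1.12 = 4327.7 Mb
wedding ceremony recording: 15.780 Mbps × 4440 s × 1.12 = 78470.8 Mb
interview recording: 6.950 Mbps × 3120 s × 1.12 = 24286.1 Mb
Total: 107084.5 Mb = 13385.6 MB.
At 15 Mbps: 107084.5 / 15 = 7139 s ≈ 1.98 hours.

2.0 hours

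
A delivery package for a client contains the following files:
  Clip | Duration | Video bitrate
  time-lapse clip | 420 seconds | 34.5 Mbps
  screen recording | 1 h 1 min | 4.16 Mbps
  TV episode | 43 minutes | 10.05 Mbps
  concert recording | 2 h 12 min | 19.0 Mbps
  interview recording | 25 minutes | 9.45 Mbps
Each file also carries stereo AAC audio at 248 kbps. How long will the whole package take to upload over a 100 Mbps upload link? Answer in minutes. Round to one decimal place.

Audio: 248 kbps = 0.248 Mbps.
time-lapse clip: 34.748 Mbps × 420 s = 14594.2 Mb
screen recording: 4.408 Mbps × 3660 s = 16133.3 Mb
TV episode: 10.298 Mbps × 2580 s = 26568.8 Mb
concert recording: 19.248 Mbps × 7920 s = 152444.2 Mb
interview recording: 9.698 Mbps × 1500 s = 14547.0 Mb
Total: 224287.4 Mb = 28035.9 MB.
At 100 Mbps: 224287.4 / 100 = 2243 s ≈ 37.4 minutes.

37.4 minutes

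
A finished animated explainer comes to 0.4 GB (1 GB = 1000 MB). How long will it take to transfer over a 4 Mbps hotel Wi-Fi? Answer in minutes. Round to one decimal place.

13.3 minutes

File: 0.4 GB = 3200.0 Mb.
At 4 Mbps: 3200.0 / 4 = 800.0 s ≈ 13.3 minutes.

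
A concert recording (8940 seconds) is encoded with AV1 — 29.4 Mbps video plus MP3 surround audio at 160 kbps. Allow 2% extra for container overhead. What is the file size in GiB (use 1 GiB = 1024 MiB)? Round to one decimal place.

Audio: 160 kbps = 0.160 Mbps.
Total bitrate: 29.4 + 0.160 = 29.560 Mbps.
Stream data: 29.560 Mbps × 8940 s = 264266.4 Mb.
With 2% container overhead: ×1.02.
269,552 Mb = 33,693,966,000 bytes ÷ 1,073,741,824 = 31.38 GiB.

31.4 GiB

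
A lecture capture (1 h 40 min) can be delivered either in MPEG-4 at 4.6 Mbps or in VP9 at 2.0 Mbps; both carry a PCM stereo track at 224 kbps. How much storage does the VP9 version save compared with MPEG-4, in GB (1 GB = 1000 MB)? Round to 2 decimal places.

1 h 40 min = 100 min = 6000 s
Audio: 224 kbps = 0.224 Mbps.
MPEG-4: 4.824 Mbps × 6000 s = 28944.0 Mb = 3.618 GB.
VP9: 2.224 Mbps × 6000 s = 13344.0 Mb = 1.668 GB.
Saving: 3.618 − 1.668 = 1.950 GB.

1.95 GB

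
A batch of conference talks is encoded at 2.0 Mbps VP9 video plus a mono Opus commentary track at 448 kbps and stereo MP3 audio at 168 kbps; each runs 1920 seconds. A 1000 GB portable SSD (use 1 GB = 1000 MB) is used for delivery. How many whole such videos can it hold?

1592

Audio total: 448 + 168 = 616 kbps = 0.616 Mbps.
Total bitrate: 2.616 Mbps.
Per item: 2.616 Mbps × 1920 s = 5,023 Mb = 627.8 MB.
Capacity: 1000 GB = 8,000,000 Mb; 1592.76 items → 1592 complete.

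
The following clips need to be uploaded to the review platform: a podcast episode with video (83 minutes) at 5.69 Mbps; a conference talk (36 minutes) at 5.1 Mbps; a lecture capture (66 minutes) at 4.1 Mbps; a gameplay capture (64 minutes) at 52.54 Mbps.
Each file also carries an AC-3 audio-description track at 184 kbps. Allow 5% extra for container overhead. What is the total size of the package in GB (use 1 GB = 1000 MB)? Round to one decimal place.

34.1 GB

Audio: 184 kbps = 0.184 Mbps.
podcast episode with video: 5.874 Mbps × 4980 s × 1.05 = 30715.1 Mb
conference talk: 5.284 Mbps × 2160 s × 1.05 = 11984.1 Mb
lecture capture: 4.284 Mbps × 3960 s × 1.05 = 17812.9 Mb
gameplay capture: 52.724 Mbps × 3840 s × 1.05 = 212583.2 Mb
Total: 273095.3 Mb = 34136.9 MB.
= 34.14 GB.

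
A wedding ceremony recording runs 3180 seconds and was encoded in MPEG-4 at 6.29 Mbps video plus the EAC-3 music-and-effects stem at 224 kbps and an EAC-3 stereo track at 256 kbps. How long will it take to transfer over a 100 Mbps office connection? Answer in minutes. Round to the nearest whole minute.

Audio total: 224 + 256 = 480 kbps = 0.480 Mbps.
Total bitrate: 6.770 Mbps.
File: 6.770 Mbps × 3180 s = 21528.6 Mb.
At 100 Mbps: 21528.6 / 100 = 215.3 s ≈ 3.59 minutes.

4 minutes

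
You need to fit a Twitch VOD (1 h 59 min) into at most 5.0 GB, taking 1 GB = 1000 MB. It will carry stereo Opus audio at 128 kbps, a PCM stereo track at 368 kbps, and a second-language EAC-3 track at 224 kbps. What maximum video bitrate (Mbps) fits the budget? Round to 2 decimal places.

Budget: 5.0 GB = 40000.0 Mb.
1 h 59 min = 119 min = 7140 s
Total bitrate budget: 40000.0 Mb / 7140 s = 5.602 Mbps.
Audio total: 128 + 368 + 224 = 720 kbps = 0.720 Mbps.
Video: 5.602 − 0.720 = 4.882 Mbps.

4.88 Mbps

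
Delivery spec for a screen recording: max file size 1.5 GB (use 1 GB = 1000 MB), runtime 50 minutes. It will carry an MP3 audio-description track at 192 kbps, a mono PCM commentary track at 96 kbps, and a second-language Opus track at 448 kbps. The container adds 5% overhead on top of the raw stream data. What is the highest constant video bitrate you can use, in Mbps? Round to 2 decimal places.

3.07 Mbps

Budget: 1.5 GB = 12000.0 Mb.
Stream payload after overhead: 12000.0 / 1.05 = 11428.6 Mb.
50 min = 3000 s
Total bitrate budget: 11428.6 Mb / 3000 s = 3.810 Mbps.
Audio total: 192 + 96 + 448 = 736 kbps = 0.736 Mbps.
Video: 3.810 − 0.736 = 3.074 Mbps.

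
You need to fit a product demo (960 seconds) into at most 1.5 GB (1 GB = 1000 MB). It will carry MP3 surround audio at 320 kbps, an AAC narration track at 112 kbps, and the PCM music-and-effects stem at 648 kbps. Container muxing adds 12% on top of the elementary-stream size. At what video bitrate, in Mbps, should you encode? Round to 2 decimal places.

Budget: 1.5 GB = 12000.0 Mb.
Stream payload after overhead: 12000.0 / 1.12 = 10714.3 Mb.
Total bitrate budget: 10714.3 Mb / 960 s = 11.161 Mbps.
Audio total: 320 + 112 + 648 = 1080 kbps = 1.080 Mbps.
Video: 11.161 − 1.080 = 10.081 Mbps.

10.08 Mbps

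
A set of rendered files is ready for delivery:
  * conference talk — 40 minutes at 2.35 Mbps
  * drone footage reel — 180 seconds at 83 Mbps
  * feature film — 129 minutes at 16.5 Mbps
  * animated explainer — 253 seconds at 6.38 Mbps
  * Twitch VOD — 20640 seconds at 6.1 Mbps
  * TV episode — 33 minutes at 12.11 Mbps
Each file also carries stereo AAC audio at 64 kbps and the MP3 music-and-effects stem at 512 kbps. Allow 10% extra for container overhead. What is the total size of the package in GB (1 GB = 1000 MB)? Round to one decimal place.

43.8 GB

Audio total: 64 + 512 = 576 kbps = 0.576 Mbps.
conference talk: 2.926 Mbps × 2400 s × 1.10 = 7724.6 Mb
drone footage reel: 83.576 Mbps × 180 s × 1.10 = 16548.0 Mb
feature film: 17.076 Mbps × 7740 s × 1.10 = 145385.1 Mb
animated explainer: 6.956 Mbps × 253 s × 1.10 = 1935.9 Mb
Twitch VOD: 6.676 Mbps × 20640 s × 1.10 = 151571.9 Mb
TV episode: 12.686 Mbps × 1980 s × 1.10 = 27630.1 Mb
Total: 350795.6 Mb = 43849.5 MB.
= 43.85 GB.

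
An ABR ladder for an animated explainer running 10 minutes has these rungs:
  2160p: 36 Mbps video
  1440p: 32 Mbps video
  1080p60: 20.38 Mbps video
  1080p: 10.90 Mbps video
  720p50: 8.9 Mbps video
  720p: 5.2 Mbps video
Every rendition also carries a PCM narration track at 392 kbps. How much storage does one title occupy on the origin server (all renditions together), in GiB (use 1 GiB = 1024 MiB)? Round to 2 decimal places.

10 min = 600 s
Audio: 392 kbps = 0.392 Mbps.
Sum of rendition bitrates: (36+0.392) + (32+0.392) + (20.38+0.392) + (10.90+0.392) + (8.9+0.392) + (5.2+0.392) = 115.732 Mbps.
× 600 s = 69,439 Mb = 8,680 MB = 8.084 GiB.

8.08 GiB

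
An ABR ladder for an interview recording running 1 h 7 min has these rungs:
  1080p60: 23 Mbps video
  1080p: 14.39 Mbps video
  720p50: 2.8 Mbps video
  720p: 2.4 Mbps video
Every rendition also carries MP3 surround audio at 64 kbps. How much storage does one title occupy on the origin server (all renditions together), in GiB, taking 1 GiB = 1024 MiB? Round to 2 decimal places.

1 h 7 min = 67 min = 4020 s
Audio: 64 kbps = 0.064 Mbps.
Sum of rendition bitrates: (23+0.064) + (14.39+0.064) + (2.8+0.064) + (2.4+0.064) = 42.846 Mbps.
× 4020 s = 172,241 Mb = 21,530 MB = 20.05 GiB.

20.05 GiB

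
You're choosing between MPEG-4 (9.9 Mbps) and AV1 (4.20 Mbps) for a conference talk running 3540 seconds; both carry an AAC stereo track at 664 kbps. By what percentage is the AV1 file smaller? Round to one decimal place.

54.0%

Audio: 664 kbps = 0.664 Mbps.
MPEG-4: 10.564 Mbps × 3540 s = 37396.6 Mb = 4.675 GB.
AV1: 4.864 Mbps × 3540 s = 17218.6 Mb = 2.152 GB.
Reduction: (1 − 2.152/4.675) × 100 = 53.96%.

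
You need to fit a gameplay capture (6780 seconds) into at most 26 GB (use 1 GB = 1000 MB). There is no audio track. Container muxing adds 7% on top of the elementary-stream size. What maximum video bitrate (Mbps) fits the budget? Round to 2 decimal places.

Budget: 26 GB = 208000.0 Mb.
Stream payload after overhead: 208000.0 / 1.07 = 194392.5 Mb.
Total bitrate budget: 194392.5 Mb / 6780 s = 28.671 Mbps.

28.67 Mbps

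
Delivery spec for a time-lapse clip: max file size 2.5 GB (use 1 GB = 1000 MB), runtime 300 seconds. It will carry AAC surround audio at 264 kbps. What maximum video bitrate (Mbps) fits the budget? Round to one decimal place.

66.4 Mbps

Budget: 2.5 GB = 20000.0 Mb.
Total bitrate budget: 20000.0 Mb / 300 s = 66.667 Mbps.
Audio: 264 kbps = 0.264 Mbps.
Video: 66.667 − 0.264 = 66.403 Mbps.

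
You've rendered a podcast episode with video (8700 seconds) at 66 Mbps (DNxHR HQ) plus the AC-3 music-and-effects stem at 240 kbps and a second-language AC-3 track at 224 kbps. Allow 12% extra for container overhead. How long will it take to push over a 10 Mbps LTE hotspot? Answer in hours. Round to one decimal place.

18.0 hours

Audio total: 240 + 224 = 464 kbps = 0.464 Mbps.
Total bitrate: 66.464 Mbps.
File: 66.464 Mbps × 8700 s = 578236.8 Mb.
With 12% container overhead: ×1.12. → 647625.2 Mb.
At 10 Mbps: 647625.2 / 10 = 64762.5 s ≈ 18 hours.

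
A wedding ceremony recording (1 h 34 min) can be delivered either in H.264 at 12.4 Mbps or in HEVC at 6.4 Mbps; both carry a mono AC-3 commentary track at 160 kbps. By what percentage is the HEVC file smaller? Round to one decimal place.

47.8%

1 h 34 min = 94 min = 5640 s
Audio: 160 kbps = 0.160 Mbps.
H.264: 12.560 Mbps × 5640 s = 70838.4 Mb = 8.247 GiB.
HEVC: 6.560 Mbps × 5640 s = 36998.4 Mb = 4.307 GiB.
Reduction: (1 − 4.307/8.247) × 100 = 47.77%.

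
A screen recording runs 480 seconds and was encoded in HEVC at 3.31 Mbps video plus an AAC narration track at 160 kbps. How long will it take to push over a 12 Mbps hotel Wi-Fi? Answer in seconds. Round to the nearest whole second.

139 seconds

Audio: 160 kbps = 0.160 Mbps.
Total bitrate: 3.470 Mbps.
File: 3.470 Mbps × 480 s = 1665.6 Mb.
At 12 Mbps: 1665.6 / 12 = 138.8 s ≈ 139 seconds.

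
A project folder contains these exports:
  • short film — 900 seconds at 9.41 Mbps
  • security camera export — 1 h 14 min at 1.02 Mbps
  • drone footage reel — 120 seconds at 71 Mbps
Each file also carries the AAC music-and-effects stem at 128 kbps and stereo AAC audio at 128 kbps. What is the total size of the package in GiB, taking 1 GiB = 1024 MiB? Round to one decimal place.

Audio total: 128 + 128 = 256 kbps = 0.256 Mbps.
short film: 9.666 Mbps × 900 s = 8699.4 Mb
security camera export: 1.276 Mbps × 4440 s = 5665.4 Mb
drone footage reel: 71.256 Mbps × 120 s = 8550.7 Mb
Total: 22915.6 Mb = 2864.4 MB.
= 2.668 GiB.

2.7 GiB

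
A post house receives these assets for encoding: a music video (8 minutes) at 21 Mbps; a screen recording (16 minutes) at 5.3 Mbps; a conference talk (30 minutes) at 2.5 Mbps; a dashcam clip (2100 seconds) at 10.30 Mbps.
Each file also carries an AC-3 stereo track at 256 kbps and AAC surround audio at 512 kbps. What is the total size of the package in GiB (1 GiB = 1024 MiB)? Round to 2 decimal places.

Audio total: 256 + 512 = 768 kbps = 0.768 Mbps.
music video: 21.768 Mbps × 480 s = 10448.6 Mb
screen recording: 6.068 Mbps × 960 s = 5825.3 Mb
conference talk: 3.268 Mbps × 1800 s = 5882.4 Mb
dashcam clip: 11.068 Mbps × 2100 s = 23242.8 Mb
Total: 45399.1 Mb = 5674.9 MB.
= 5.285 GiB.

5.29 GiB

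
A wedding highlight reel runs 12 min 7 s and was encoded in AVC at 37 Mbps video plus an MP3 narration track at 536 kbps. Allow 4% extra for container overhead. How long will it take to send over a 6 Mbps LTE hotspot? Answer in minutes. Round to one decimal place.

12 min 7 s = 727 s
Audio: 536 kbps = 0.536 Mbps.
Total bitrate: 37.536 Mbps.
File: 37.536 Mbps × 727 s = 27288.7 Mb.
With 4% container overhead: ×1.04. → 28380.2 Mb.
At 6 Mbps: 28380.2 / 6 = 4730.0 s ≈ 78.8 minutes.

78.8 minutes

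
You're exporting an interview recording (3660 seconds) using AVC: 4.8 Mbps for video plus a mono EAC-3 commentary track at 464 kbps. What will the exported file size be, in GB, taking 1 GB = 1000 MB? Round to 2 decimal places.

2.41 GB

Audio: 464 kbps = 0.464 Mbps.
Total bitrate: 4.8 + 0.464 = 5.264 Mbps.
Stream data: 5.264 Mbps × 3660 s = 19266.2 Mb.
19,266 Mb ÷ 8 = 2,408 MB → 2.408 GB.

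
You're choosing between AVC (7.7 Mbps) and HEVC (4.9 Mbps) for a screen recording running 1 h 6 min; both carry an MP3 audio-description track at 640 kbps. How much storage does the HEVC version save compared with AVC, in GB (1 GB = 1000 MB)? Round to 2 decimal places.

1 h 6 min = 66 min = 3960 s
Audio: 640 kbps = 0.640 Mbps.
AVC: 8.340 Mbps × 3960 s = 33026.4 Mb = 4.128 GB.
HEVC: 5.540 Mbps × 3960 s = 21938.4 Mb = 2.742 GB.
Saving: 4.128 − 2.742 = 1.386 GB.

1.39 GB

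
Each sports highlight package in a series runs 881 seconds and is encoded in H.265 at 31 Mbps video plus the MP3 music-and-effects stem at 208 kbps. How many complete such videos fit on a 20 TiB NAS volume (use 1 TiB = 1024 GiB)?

Audio: 208 kbps = 0.208 Mbps.
Total bitrate: 31.208 Mbps.
Per item: 31.208 Mbps × 881 s = 27,494 Mb = 3,437 MB.
Capacity: 20 TiB = 175,921,860 Mb; 6398.50 items → 6398 complete.

6398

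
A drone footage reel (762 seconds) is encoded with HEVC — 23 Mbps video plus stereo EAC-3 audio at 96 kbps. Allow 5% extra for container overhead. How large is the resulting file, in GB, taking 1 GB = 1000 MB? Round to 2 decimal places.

2.31 GB

Audio: 96 kbps = 0.096 Mbps.
Total bitrate: 23 + 0.096 = 23.096 Mbps.
Stream data: 23.096 Mbps × 762 s = 17599.2 Mb.
With 5% container overhead: ×1.05.
18,479 Mb ÷ 8 = 2,310 MB → 2.310 GB.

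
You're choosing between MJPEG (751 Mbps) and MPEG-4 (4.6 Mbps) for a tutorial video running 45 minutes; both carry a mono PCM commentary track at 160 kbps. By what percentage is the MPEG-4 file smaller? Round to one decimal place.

99.4%

45 min = 2700 s
Audio: 160 kbps = 0.160 Mbps.
MJPEG: 751.160 Mbps × 2700 s = 2028132.0 Mb = 253.517 GB.
MPEG-4: 4.760 Mbps × 2700 s = 12852.0 Mb = 1.607 GB.
Reduction: (1 − 1.607/253.517) × 100 = 99.37%.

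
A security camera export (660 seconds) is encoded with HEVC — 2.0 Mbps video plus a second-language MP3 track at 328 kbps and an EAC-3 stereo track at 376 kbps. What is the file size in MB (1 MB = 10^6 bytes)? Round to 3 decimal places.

223.080 MB

Audio total: 328 + 376 = 704 kbps = 0.704 Mbps.
Total bitrate: 2.0 + 0.704 = 2.704 Mbps.
Stream data: 2.704 Mbps × 660 s = 1784.6 Mb.
1,785 Mb ÷ 8 = 223.1 MB → 223.1 MB.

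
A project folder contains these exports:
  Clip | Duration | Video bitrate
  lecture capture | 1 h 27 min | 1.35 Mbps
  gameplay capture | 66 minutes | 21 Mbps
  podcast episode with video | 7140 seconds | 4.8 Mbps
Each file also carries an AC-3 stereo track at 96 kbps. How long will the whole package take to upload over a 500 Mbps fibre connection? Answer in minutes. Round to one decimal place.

Audio: 96 kbps = 0.096 Mbps.
lecture capture: 1.446 Mbps × 5220 s = 7548.1 Mb
gameplay capture: 21.096 Mbps × 3960 s = 83540.2 Mb
podcast episode with video: 4.896 Mbps × 7140 s = 34957.4 Mb
Total: 126045.7 Mb = 15755.7 MB.
At 500 Mbps: 126045.7 / 500 = 252 s ≈ 4.2 minutes.

4.2 minutes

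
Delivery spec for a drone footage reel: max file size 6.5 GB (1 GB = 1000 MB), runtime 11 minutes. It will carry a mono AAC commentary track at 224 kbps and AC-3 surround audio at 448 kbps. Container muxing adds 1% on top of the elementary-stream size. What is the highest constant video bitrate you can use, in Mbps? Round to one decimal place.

Budget: 6.5 GB = 52000.0 Mb.
Stream payload after overhead: 52000.0 / 1.01 = 51485.1 Mb.
11 min = 660 s
Total bitrate budget: 51485.1 Mb / 660 s = 78.008 Mbps.
Audio total: 224 + 448 = 672 kbps = 0.672 Mbps.
Video: 78.008 − 0.672 = 77.336 Mbps.

77.3 Mbps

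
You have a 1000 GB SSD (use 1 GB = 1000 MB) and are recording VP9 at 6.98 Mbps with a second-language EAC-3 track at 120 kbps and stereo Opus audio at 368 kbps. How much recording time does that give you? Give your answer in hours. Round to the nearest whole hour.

298 hours

Audio total: 120 + 368 = 488 kbps = 0.488 Mbps.
Total bitrate: 6.98 + 0.488 = 7.468 Mbps.
Capacity: 1000 GB = 8,000,000 Mb.
Recording time: 8,000,000 / 7.468 = 1,071,237 s ≈ 298 hours.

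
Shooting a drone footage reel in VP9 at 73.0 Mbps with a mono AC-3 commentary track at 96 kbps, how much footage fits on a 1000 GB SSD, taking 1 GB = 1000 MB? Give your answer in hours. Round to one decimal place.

Audio: 96 kbps = 0.096 Mbps.
Total bitrate: 73.0 + 0.096 = 73.096 Mbps.
Capacity: 1000 GB = 8,000,000 Mb.
Recording time: 8,000,000 / 73.096 = 109,445 s ≈ 30.4 hours.

30.4 hours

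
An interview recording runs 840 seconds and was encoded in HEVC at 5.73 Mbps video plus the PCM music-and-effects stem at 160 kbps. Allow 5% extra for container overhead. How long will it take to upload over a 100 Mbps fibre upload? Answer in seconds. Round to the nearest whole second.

Audio: 160 kbps = 0.160 Mbps.
Total bitrate: 5.890 Mbps.
File: 5.890 Mbps × 840 s = 4947.6 Mb.
With 5% container overhead: ×1.05. → 5195.0 Mb.
At 100 Mbps: 5195.0 / 100 = 51.9 s ≈ 51.9 seconds.

52 seconds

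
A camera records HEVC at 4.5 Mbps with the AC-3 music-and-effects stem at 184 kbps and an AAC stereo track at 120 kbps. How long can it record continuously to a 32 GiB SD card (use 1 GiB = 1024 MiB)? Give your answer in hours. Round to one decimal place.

15.9 hours

Audio total: 184 + 120 = 304 kbps = 0.304 Mbps.
Total bitrate: 4.5 + 0.304 = 4.804 Mbps.
Capacity: 32 GiB = 274,878 Mb.
Recording time: 274,878 / 4.804 = 57,219 s ≈ 15.9 hours.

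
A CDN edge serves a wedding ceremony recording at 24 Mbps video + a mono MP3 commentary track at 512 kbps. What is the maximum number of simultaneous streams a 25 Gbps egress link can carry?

1019

Audio: 512 kbps = 0.512 Mbps.
Per-viewer media rate: 24.512 Mbps.
25 Gbps = 25,000 Mbps; 25,000 / 24.512 = 1019.91 → 1019 viewers.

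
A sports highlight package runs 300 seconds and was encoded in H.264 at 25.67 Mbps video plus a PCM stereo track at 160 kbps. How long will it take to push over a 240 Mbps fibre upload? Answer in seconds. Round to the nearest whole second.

Audio: 160 kbps = 0.160 Mbps.
Total bitrate: 25.830 Mbps.
File: 25.830 Mbps × 300 s = 7749.0 Mb.
At 240 Mbps: 7749.0 / 240 = 32.3 s ≈ 32.3 seconds.

32 seconds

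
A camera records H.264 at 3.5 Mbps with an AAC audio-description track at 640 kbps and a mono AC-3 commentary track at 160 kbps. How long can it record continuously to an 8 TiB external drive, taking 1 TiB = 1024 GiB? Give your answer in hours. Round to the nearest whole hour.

Audio total: 640 + 160 = 800 kbps = 0.800 Mbps.
Total bitrate: 3.5 + 0.800 = 4.300 Mbps.
Capacity: 8 TiB = 70,368,744 Mb.
Recording time: 70,368,744 / 4.300 = 16,364,824 s ≈ 4,546 hours.

4546 hours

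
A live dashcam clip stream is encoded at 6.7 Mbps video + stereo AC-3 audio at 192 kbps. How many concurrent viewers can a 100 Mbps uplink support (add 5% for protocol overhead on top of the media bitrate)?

Audio: 192 kbps = 0.192 Mbps.
Per-viewer media rate: 6.892 Mbps.
On the wire with 5% overhead: 7.237 Mbps.
100 Mbps = 100.0 Mbps; 100.0 / 7.237 = 13.82 → 13 viewers.

13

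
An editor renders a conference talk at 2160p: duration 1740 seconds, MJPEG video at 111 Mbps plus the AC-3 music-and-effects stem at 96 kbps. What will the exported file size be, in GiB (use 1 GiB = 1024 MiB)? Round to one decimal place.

22.5 GiB

Audio: 96 kbps = 0.096 Mbps.
Total bitrate: 111 + 0.096 = 111.096 Mbps.
Stream data: 111.096 Mbps × 1740 s = 193307.0 Mb.
193,307 Mb = 24,163,380,000 bytes ÷ 1,073,741,824 = 22.50 GiB.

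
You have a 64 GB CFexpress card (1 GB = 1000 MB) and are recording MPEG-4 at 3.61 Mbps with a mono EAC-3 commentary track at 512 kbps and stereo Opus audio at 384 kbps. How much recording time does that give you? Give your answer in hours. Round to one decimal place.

31.6 hours

Audio total: 512 + 384 = 896 kbps = 0.896 Mbps.
Total bitrate: 3.61 + 0.896 = 4.506 Mbps.
Capacity: 64 GB = 512,000 Mb.
Recording time: 512,000 / 4.506 = 113,626 s ≈ 31.6 hours.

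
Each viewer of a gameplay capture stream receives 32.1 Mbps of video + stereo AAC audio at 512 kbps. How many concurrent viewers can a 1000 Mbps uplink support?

30

Audio: 512 kbps = 0.512 Mbps.
Per-viewer media rate: 32.612 Mbps.
1000 Mbps = 1,000 Mbps; 1,000 / 32.612 = 30.66 → 30 viewers.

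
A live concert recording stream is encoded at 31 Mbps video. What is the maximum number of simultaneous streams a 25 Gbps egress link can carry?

25 Gbps = 25,000 Mbps; 25,000 / 31.000 = 806.45 → 806 viewers.

806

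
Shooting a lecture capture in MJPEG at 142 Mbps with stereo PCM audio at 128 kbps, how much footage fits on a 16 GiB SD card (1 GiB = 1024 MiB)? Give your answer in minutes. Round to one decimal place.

16.1 minutes

Audio: 128 kbps = 0.128 Mbps.
Total bitrate: 142 + 0.128 = 142.128 Mbps.
Capacity: 16 GiB = 137,439 Mb.
Recording time: 137,439 / 142.128 = 967.0 s ≈ 16.1 minutes.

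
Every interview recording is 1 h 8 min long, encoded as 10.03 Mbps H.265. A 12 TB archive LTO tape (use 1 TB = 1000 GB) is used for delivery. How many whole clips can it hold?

2345

1 h 8 min = 68 min = 4080 s
Per item: 10.030 Mbps × 4080 s = 40,922 Mb = 5,115 MB.
Capacity: 12 TB = 96,000,000 Mb; 2345.90 items → 2345 complete.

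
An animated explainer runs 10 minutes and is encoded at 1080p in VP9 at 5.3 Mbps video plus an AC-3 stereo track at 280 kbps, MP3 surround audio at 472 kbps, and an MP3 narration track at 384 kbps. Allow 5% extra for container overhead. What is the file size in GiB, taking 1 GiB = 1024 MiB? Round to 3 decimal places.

0.472 GiB

10 min = 600 s
Audio total: 280 + 472 + 384 = 1136 kbps = 1.136 Mbps.
Total bitrate: 5.3 + 1.136 = 6.436 Mbps.
Stream data: 6.436 Mbps × 600 s = 3861.6 Mb.
With 5% container overhead: ×1.05.
4,055 Mb = 506,835,000 bytes ÷ 1,073,741,824 = 0.472 GiB.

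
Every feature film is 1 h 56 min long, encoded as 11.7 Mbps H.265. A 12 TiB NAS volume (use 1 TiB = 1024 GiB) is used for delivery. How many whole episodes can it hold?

1296

1 h 56 min = 116 min = 6960 s
Per item: 11.700 Mbps × 6960 s = 81,432 Mb = 10,179 MB.
Capacity: 12 TiB = 105,553,116 Mb; 1296.21 items → 1296 complete.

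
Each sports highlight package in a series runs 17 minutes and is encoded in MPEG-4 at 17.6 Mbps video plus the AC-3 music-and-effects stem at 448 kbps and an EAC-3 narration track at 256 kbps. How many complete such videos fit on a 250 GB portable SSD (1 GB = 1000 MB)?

107

17 min = 1020 s
Audio total: 448 + 256 = 704 kbps = 0.704 Mbps.
Total bitrate: 18.304 Mbps.
Per item: 18.304 Mbps × 1020 s = 18,670 Mb = 2,334 MB.
Capacity: 250 GB = 2,000,000 Mb; 107.12 items → 107 complete.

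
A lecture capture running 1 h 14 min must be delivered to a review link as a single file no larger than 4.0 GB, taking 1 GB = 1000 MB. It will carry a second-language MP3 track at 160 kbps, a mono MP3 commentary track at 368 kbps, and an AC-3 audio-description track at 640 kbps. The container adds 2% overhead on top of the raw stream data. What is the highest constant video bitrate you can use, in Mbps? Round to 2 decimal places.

Budget: 4.0 GB = 32000.0 Mb.
Stream payload after overhead: 32000.0 / 1.02 = 31372.5 Mb.
1 h 14 min = 74 min = 4440 s
Total bitrate budget: 31372.5 Mb / 4440 s = 7.066 Mbps.
Audio total: 160 + 368 + 640 = 1168 kbps = 1.168 Mbps.
Video: 7.066 − 1.168 = 5.898 Mbps.

5.90 Mbps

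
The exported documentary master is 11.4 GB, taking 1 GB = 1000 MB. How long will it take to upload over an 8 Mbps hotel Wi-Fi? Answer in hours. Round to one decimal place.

3.2 hours

File: 11.4 GB = 91200.0 Mb.
At 8 Mbps: 91200.0 / 8 = 11400.0 s ≈ 3.17 hours.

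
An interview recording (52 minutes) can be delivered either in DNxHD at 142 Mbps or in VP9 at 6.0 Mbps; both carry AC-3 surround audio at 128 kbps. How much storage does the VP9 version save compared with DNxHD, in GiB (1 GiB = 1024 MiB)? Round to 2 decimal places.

52 min = 3120 s
Audio: 128 kbps = 0.128 Mbps.
DNxHD: 142.128 Mbps × 3120 s = 443439.4 Mb = 51.623 GiB.
VP9: 6.128 Mbps × 3120 s = 19119.4 Mb = 2.226 GiB.
Saving: 51.623 − 2.226 = 49.397 GiB.

49.40 GiB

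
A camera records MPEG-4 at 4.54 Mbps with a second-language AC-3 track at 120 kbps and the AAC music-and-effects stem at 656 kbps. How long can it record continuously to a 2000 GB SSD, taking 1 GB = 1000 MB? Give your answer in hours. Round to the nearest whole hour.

Audio total: 120 + 656 = 776 kbps = 0.776 Mbps.
Total bitrate: 4.54 + 0.776 = 5.316 Mbps.
Capacity: 2000 GB = 16,000,000 Mb.
Recording time: 16,000,000 / 5.316 = 3,009,782 s ≈ 836 hours.

836 hours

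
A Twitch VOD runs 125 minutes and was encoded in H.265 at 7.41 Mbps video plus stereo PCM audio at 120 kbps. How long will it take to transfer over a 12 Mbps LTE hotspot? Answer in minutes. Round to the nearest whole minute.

125 min = 7500 s
Audio: 120 kbps = 0.120 Mbps.
Total bitrate: 7.530 Mbps.
File: 7.530 Mbps × 7500 s = 56475.0 Mb.
At 12 Mbps: 56475.0 / 12 = 4706.2 s ≈ 78.4 minutes.

78 minutes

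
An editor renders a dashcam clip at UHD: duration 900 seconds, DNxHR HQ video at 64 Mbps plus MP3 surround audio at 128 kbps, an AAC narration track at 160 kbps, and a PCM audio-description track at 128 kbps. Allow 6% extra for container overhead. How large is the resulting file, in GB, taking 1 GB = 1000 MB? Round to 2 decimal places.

7.68 GB

Audio total: 128 + 160 + 128 = 416 kbps = 0.416 Mbps.
Total bitrate: 64 + 0.416 = 64.416 Mbps.
Stream data: 64.416 Mbps × 900 s = 57974.4 Mb.
With 6% container overhead: ×1.06.
61,453 Mb ÷ 8 = 7,682 MB → 7.682 GB.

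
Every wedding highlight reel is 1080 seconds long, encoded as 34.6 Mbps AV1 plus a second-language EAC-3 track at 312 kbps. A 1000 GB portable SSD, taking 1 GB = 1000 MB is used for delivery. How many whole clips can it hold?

Audio: 312 kbps = 0.312 Mbps.
Total bitrate: 34.912 Mbps.
Per item: 34.912 Mbps × 1080 s = 37,705 Mb = 4,713 MB.
Capacity: 1000 GB = 8,000,000 Mb; 212.17 items → 212 complete.

212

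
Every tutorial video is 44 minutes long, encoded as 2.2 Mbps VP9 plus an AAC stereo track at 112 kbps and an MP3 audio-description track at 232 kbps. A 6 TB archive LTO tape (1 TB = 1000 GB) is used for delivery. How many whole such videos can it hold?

44 min = 2640 s
Audio total: 112 + 232 = 344 kbps = 0.344 Mbps.
Total bitrate: 2.544 Mbps.
Per item: 2.544 Mbps × 2640 s = 6,716 Mb = 839.5 MB.
Capacity: 6 TB = 48,000,000 Mb; 7146.94 items → 7146 complete.

7146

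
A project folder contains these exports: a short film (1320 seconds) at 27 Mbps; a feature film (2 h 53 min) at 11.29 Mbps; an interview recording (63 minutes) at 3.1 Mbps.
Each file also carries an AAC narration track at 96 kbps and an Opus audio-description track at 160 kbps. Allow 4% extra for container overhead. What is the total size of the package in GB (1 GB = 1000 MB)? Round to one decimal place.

21.9 GB

Audio total: 96 + 160 = 256 kbps = 0.256 Mbps.
short film: 27.256 Mbps × 1320 s × 1.04 = 37417.0 Mb
feature film: 11.546 Mbps × 10380 s × 1.04 = 124641.4 Mb
interview recording: 3.356 Mbps × 3780 s × 1.04 = 13193.1 Mb
Total: 175251.5 Mb = 21906.4 MB.
= 21.91 GB.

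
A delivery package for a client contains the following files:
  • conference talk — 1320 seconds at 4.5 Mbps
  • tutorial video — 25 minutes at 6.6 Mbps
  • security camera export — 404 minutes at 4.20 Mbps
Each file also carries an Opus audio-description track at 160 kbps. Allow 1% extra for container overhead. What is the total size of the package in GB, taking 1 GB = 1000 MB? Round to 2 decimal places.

15.40 GB

Audio: 160 kbps = 0.160 Mbps.
conference talk: 4.660 Mbps × 1320 s × 1.01 = 6212.7 Mb
tutorial video: 6.760 Mbps × 1500 s × 1.01 = 10241.4 Mb
security camera export: 4.360 Mbps × 24240 s × 1.01 = 106743.3 Mb
Total: 123197.4 Mb = 15399.7 MB.
= 15.40 GB.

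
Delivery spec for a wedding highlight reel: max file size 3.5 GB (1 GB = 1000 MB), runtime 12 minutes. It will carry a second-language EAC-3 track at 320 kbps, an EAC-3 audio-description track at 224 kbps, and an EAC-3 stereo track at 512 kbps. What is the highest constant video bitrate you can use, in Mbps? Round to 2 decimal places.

Budget: 3.5 GB = 28000.0 Mb.
12 min = 720 s
Total bitrate budget: 28000.0 Mb / 720 s = 38.889 Mbps.
Audio total: 320 + 224 + 512 = 1056 kbps = 1.056 Mbps.
Video: 38.889 − 1.056 = 37.833 Mbps.

37.83 Mbps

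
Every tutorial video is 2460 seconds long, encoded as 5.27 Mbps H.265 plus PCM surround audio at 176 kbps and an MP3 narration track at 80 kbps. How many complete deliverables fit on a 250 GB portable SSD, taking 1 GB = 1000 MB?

147

Audio total: 176 + 80 = 256 kbps = 0.256 Mbps.
Total bitrate: 5.526 Mbps.
Per item: 5.526 Mbps × 2460 s = 13,594 Mb = 1,699 MB.
Capacity: 250 GB = 2,000,000 Mb; 147.12 items → 147 complete.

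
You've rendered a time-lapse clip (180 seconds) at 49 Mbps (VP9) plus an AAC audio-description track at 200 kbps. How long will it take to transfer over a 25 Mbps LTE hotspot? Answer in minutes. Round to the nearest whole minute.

6 minutes

Audio: 200 kbps = 0.200 Mbps.
Total bitrate: 49.200 Mbps.
File: 49.200 Mbps × 180 s = 8856.0 Mb.
At 25 Mbps: 8856.0 / 25 = 354.2 s ≈ 5.9 minutes.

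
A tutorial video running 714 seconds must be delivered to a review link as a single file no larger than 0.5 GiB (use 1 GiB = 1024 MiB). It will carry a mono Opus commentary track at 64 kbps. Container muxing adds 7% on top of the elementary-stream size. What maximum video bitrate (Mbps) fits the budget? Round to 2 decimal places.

5.56 Mbps

Budget: 0.5 GiB = 4295.0 Mb.
Stream payload after overhead: 4295.0 / 1.07 = 4014.0 Mb.
Total bitrate budget: 4014.0 Mb / 714 s = 5.622 Mbps.
Audio: 64 kbps = 0.064 Mbps.
Video: 5.622 − 0.064 = 5.558 Mbps.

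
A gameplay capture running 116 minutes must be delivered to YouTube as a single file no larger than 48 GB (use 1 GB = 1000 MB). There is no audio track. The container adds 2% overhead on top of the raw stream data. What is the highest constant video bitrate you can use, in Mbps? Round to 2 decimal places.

54.09 Mbps

Budget: 48 GB = 384000.0 Mb.
Stream payload after overhead: 384000.0 / 1.02 = 376470.6 Mb.
116 min = 6960 s
Total bitrate budget: 376470.6 Mb / 6960 s = 54.091 Mbps.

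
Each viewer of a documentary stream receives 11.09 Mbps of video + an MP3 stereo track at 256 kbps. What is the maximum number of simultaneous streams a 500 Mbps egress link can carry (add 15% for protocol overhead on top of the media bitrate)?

Audio: 256 kbps = 0.256 Mbps.
Per-viewer media rate: 11.346 Mbps.
On the wire with 15% overhead: 13.048 Mbps.
500 Mbps = 500.0 Mbps; 500.0 / 13.048 = 38.32 → 38 viewers.

38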